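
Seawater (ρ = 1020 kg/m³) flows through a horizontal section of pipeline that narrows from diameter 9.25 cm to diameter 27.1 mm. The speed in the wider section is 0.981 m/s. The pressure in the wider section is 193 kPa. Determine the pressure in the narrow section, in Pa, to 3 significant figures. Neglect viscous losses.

P₂ = 127000 Pa

Continuity gives A₁v₁ = A₂v₂, so v₂ = (67.2 cm²)/(5.77 cm²) × 0.981 m/s = 11.4 m/s.
Bernoulli (h₁ = h₂): P₁ − P₂ = ½ρ(v₂² − v₁²).
P₂ = P₁ − ½ρ(v₂² − v₁²) = 193000 − ½·1020·(11.4² − 0.981²) = 193000 − 66100 = 127000 Pa.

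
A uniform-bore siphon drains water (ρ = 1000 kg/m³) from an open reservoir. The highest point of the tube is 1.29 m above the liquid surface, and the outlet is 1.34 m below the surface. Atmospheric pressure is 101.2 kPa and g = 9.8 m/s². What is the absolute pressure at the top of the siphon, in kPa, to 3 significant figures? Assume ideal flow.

From the surface to the outlet (both open to atmosphere, surface at rest): v = √(2g·h_out) = √(2·9.8·1.34) = 5.12 m/s.
Continuity keeps v the same throughout the tube; from surface to crest, P_atm + 0 = P_top + ½ρv² + ρg·h_top.
P_top = 101200 − ½·1000·5.12² − 1000·9.8·1.29 = 75400 Pa.

P_top ≈ 75.4 kPa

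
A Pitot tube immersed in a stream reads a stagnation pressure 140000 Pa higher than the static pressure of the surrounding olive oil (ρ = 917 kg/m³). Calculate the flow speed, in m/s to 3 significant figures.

At the stagnation point the flow is brought to rest, so Bernoulli gives P_stag − P_static = ½ρv².
v = √(2ΔP/ρ) = √(2·140000/917) = 17.5 m/s.

v ≈ 17.5 m/s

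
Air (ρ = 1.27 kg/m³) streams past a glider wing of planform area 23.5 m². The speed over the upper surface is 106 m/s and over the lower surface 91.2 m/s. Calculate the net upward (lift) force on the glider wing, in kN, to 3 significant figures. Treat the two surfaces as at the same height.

The faster flow above has the lower pressure; Bernoulli (same height) gives ΔP = ½ρ(v_up² − v_low²).
ΔP = ½·1.27·(106² − 91.2²) = 1850 Pa.
Lift = ΔP · A = 1850 × 23.5 = 43600 N.

F ≈ 43.6 kN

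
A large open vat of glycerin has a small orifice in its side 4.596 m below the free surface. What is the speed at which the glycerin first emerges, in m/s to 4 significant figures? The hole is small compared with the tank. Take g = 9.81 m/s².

The surface is effectively still and both ends are open, so ½v² = gh and v = √(2·9.81·4.596) = 9.496 m/s.

9.496 m/s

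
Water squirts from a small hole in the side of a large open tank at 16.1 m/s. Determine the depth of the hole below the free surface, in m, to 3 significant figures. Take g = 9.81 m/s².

Inverting v = √(2gh) gives h = v² / 2g.
h = 16.1²/(2·9.81) = 259/19.62 = 13.2 m.

h ≈ 13.2 m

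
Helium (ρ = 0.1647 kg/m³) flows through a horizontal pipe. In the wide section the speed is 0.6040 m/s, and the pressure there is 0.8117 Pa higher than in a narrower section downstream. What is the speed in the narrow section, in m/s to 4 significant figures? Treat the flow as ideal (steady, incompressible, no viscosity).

Along the level pipe P + ½ρv² is conserved, hence v₂² = v₁² + 2(P₁ − P₂)/ρ.
v₂ = √(0.6040² + 2·0.8117/0.1647) = √(0.3648 + 9.857) = 3.197 m/s.

v₂ ≈ 3.197 m/s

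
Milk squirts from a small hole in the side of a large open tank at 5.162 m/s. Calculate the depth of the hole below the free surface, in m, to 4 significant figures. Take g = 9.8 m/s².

h ≈ 1.360 m

Inverting v = √(2gh) gives h = v² / 2g.
h = 5.162²/(2·9.8) = 26.65/19.60 = 1.360 m.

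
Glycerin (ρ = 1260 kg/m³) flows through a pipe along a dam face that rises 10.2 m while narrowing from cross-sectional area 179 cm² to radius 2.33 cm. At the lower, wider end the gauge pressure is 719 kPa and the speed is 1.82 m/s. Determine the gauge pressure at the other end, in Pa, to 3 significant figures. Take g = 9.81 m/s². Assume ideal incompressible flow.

P₂ = 365000 Pa

Mass conservation (A₁v₁ = A₂v₂) gives v₂ = 1.82 × 179/17.1 = 19.1 m/s.
Energy conservation along the streamline gives P₂ = P₁ − ½ρ(v₂² − v₁²) − ρg(h₂ − h₁).
P₂ = 719000 + ½·1260·(1.82² − 19.1²) − 1260·9.81·(+10.2) = 719000 + (-228000) − (126000) = 365000 Pa.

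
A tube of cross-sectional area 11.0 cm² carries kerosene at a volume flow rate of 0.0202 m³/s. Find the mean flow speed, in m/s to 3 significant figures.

Q = 0.0202 m³/s = 0.0202 m³/s.
v = Q/A = 0.0202 / 0.00110 = 18.4 m/s.

v ≈ 18.4 m/s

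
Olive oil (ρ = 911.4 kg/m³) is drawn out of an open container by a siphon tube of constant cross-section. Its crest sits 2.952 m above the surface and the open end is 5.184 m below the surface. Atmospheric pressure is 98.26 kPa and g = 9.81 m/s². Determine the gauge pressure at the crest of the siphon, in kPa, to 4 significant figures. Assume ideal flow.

P_gauge = -72.74 kPa

The outlet speed comes from Torricelli: v = √(2g·5.184) = 10.09 m/s.
Continuity keeps v the same throughout the tube; from surface to crest, P_atm + 0 = P_top + ½ρv² + ρg·h_top.
P_top = 98260 − ½·911.4·10.09² − 911.4·9.81·2.952 = 25520 Pa. So P_gauge = P_top − P_atm = -72740 Pa.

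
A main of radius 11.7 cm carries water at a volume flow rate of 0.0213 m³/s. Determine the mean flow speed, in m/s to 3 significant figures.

Q = 0.0213 m³/s = 0.0213 m³/s.
v = Q/A = 0.0213 / 0.0430 = 0.495 m/s.

v ≈ 0.495 m/s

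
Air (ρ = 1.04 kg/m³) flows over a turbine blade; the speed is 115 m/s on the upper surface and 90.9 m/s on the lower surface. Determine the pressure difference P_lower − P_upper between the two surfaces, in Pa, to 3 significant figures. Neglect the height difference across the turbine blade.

ΔP ≈ 2580 Pa

With negligible Δh, P + ½ρv² is constant, so P_low − P_up = ½ρ(v_up² − v_low²).
ΔP = ½·1.04·(115² − 90.9²) = 2580 Pa.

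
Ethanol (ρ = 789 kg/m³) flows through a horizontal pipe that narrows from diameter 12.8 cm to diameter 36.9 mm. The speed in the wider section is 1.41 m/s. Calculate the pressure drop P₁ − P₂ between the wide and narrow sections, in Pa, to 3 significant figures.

The volume flow rate is constant, so v₂ = (A₁/A₂)v₁ = (129/10.7)·1.41 = 17.0 m/s.
Along the horizontal streamline, P + ½ρv² is constant.
P₁ − P₂ = ½·789·(17.0² − 1.41²) = ½·789·286 = 113000 Pa.

ΔP = 113000 Pa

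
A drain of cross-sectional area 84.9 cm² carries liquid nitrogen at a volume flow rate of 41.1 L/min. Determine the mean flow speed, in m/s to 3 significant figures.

Q = 41.1 L/min = 0.000685 m³/s.
v = Q/A = 0.000685 / 0.00849 = 0.0807 m/s.

v = 0.0807 m/s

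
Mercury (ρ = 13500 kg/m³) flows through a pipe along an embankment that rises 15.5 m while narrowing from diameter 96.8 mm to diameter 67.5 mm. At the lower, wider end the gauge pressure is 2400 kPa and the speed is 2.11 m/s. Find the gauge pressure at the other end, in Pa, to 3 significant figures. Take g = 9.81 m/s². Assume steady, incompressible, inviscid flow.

P₂ = 250000 Pa

The volume flow rate is constant, so v₂ = (A₁/A₂)v₁ = (73.6/35.8)·2.11 = 4.34 m/s.
Energy conservation along the streamline gives P₂ = P₁ − ½ρ(v₂² − v₁²) − ρg(h₂ − h₁).
P₂ = 2400000 + ½·13500·(2.11² − 4.34²) − 13500·9.81·(+15.5) = 2400000 + (-97100) − (2050000) = 250000 Pa.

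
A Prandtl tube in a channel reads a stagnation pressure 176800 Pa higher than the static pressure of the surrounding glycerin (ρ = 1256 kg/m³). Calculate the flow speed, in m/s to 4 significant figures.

v = 16.78 m/s

At the stagnation point the flow is brought to rest, so Bernoulli gives P_stag − P_static = ½ρv².
v = √(2ΔP/ρ) = √(2·176800/1256) = 16.78 m/s.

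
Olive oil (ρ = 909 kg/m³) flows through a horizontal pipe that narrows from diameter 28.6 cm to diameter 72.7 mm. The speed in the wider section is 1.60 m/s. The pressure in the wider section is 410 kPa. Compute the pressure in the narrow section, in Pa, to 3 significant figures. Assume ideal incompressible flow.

Mass conservation (A₁v₁ = A₂v₂) gives v₂ = 1.60 × 642/41.5 = 24.8 m/s.
The pipe is horizontal, so Bernoulli reduces to P₁ + ½ρv₁² = P₂ + ½ρv₂².
P₂ = P₁ − ½ρ(v₂² − v₁²) = 410000 − ½·909·(24.8² − 1.60²) = 410000 − 278000 = 132000 Pa.

P₂ ≈ 132000 Pa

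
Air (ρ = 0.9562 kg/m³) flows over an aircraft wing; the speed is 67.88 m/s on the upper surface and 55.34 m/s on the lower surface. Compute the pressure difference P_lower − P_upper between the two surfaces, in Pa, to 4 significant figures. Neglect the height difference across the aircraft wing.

The pressure is lower where the speed is higher: ΔP = ½ρ(v_up² − v_low²).
ΔP = ½·0.9562·(67.88² − 55.34²) = 738.7 Pa.

ΔP ≈ 738.7 Pa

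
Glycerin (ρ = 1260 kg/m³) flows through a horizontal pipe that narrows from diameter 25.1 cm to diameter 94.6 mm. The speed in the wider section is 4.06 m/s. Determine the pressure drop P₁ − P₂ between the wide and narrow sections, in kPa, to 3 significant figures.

The volume flow rate is constant, so v₂ = (A₁/A₂)v₁ = (495/70.3)·4.06 = 28.6 m/s.
With no height change, Bernoulli's equation is P₁ + ½ρv₁² = P₂ + ½ρv₂².
P₁ − P₂ = ½·1260·(28.6² − 4.06²) = ½·1260·800 = 504000 Pa.

ΔP ≈ 504 kPa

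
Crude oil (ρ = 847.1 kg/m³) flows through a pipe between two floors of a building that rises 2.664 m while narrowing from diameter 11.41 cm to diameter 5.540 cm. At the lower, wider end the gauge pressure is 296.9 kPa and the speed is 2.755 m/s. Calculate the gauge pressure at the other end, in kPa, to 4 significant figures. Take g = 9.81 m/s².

P₂ = 220.1 kPa

The volume flow rate is constant, so v₂ = (A₁/A₂)v₁ = (102.2/24.11)·2.755 = 11.69 m/s.
Energy conservation along the streamline gives P₂ = P₁ − ½ρ(v₂² − v₁²) − ρg(h₂ − h₁).
P₂ = 296900 + ½·847.1·(2.755² − 11.69²) − 847.1·9.81·(+2.664) = 296900 + (-54630) − (22140) = 220100 Pa.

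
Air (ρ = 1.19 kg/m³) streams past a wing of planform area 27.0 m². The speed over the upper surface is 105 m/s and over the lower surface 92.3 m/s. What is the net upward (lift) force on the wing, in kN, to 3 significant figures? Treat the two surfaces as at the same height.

F = 40.3 kN

With equal heights on the two surfaces, Bernoulli gives P_lower − P_upper = ½ρ(v_upper² − v_lower²).
ΔP = ½·1.19·(105² − 92.3²) = 1490 Pa.
Lift = ΔP · A = 1490 × 27.0 = 40300 N.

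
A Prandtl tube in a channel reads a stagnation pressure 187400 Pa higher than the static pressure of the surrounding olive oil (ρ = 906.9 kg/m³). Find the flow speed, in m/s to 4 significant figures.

Bernoulli between the free stream and the stagnation point: ½ρv² = P_stag − P_static.
v = √(2ΔP/ρ) = √(2·187400/906.9) = 20.33 m/s.

v ≈ 20.33 m/s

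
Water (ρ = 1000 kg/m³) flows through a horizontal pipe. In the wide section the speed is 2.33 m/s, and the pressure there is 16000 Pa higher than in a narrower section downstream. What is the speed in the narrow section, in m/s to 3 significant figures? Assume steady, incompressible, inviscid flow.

v₂ ≈ 6.12 m/s

Along the level pipe P + ½ρv² is conserved, hence v₂² = v₁² + 2(P₁ − P₂)/ρ.
v₂ = √(2.33² + 2·16000/1000) = √(5.43 + 32.0) = 6.12 m/s.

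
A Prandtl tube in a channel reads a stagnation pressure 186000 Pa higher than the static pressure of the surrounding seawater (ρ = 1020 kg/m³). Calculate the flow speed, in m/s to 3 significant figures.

19.1 m/s

Bernoulli between the free stream and the stagnation point: ½ρv² = P_stag − P_static.
v = √(2ΔP/ρ) = √(2·186000/1020) = 19.1 m/s.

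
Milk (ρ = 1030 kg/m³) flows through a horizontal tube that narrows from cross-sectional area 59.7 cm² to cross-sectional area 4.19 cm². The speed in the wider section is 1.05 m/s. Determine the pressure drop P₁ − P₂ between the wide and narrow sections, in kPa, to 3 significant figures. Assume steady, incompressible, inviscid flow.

ΔP ≈ 115 kPa

The volume flow rate is constant, so v₂ = (A₁/A₂)v₁ = (59.7/4.19)·1.05 = 15.0 m/s.
The pipe is horizontal, so Bernoulli reduces to P₁ + ½ρv₁² = P₂ + ½ρv₂².
P₁ − P₂ = ½·1030·(15.0² − 1.05²) = ½·1030·223 = 115000 Pa.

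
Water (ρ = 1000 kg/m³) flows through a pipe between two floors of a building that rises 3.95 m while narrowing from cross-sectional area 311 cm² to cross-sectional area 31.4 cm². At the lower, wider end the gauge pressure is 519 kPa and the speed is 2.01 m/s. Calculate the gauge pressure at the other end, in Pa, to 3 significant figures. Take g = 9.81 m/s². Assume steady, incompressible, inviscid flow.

284000 Pa

Continuity gives A₁v₁ = A₂v₂, so v₂ = (311 cm²)/(31.4 cm²) × 2.01 m/s = 19.9 m/s.
Energy conservation along the streamline gives P₂ = P₁ − ½ρ(v₂² − v₁²) − ρg(h₂ − h₁).
P₂ = 519000 + ½·1000·(2.01² − 19.9²) − 1000·9.81·(+3.95) = 519000 + (-196000) − (38700) = 284000 Pa.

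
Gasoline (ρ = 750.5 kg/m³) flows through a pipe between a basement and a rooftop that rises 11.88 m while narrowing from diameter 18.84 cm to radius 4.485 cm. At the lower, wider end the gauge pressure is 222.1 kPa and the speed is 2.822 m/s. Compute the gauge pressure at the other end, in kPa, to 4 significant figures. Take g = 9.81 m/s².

P₂ ≈ 79.47 kPa

The volume flow rate is constant, so v₂ = (A₁/A₂)v₁ = (278.8/63.19)·2.822 = 12.45 m/s.
Energy conservation along the streamline gives P₂ = P₁ − ½ρ(v₂² − v₁²) − ρg(h₂ − h₁).
P₂ = 222100 + ½·750.5·(2.822² − 12.45²) − 750.5·9.81·(+11.88) = 222100 + (-55170) − (87470) = 79470 Pa.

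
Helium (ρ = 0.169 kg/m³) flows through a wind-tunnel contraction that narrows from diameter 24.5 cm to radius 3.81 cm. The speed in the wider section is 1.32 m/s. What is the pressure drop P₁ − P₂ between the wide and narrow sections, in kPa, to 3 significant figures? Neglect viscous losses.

ΔP ≈ 0.0156 kPa

The volume flow rate is constant, so v₂ = (A₁/A₂)v₁ = (471/45.6)·1.32 = 13.6 m/s.
Bernoulli (h₁ = h₂): P₁ − P₂ = ½ρ(v₂² − v₁²).
P₁ − P₂ = ½·0.169·(13.6² − 1.32²) = ½·0.169·184 = 15.6 Pa.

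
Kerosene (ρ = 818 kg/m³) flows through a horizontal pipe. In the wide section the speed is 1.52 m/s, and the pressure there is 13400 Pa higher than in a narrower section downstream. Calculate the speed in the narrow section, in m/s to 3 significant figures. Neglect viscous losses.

5.92 m/s

Along the level pipe P + ½ρv² is conserved, hence v₂² = v₁² + 2(P₁ − P₂)/ρ.
v₂ = √(1.52² + 2·13400/818) = √(2.31 + 32.8) = 5.92 m/s.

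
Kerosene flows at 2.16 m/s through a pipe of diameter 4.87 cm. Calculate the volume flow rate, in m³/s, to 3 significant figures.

Q = A·v = 0.00186 m² × 2.16 m/s = 0.00402 m³/s.

Q = 0.00402 m³/s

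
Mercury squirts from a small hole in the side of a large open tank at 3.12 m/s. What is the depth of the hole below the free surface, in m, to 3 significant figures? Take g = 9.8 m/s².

Inverting v = √(2gh) gives h = v² / 2g.
h = 3.12²/(2·9.8) = 9.73/19.60 = 0.497 m.

h ≈ 0.497 m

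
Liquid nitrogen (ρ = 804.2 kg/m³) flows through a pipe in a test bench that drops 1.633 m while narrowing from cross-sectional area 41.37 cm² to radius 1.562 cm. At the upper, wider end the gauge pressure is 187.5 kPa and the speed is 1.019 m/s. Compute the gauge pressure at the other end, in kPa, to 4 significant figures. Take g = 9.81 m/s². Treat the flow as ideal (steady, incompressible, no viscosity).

Mass conservation (A₁v₁ = A₂v₂) gives v₂ = 1.019 × 41.37/7.665 = 5.500 m/s.
Energy conservation along the streamline gives P₂ = P₁ − ½ρ(v₂² − v₁²) − ρg(h₂ − h₁).
P₂ = 187500 + ½·804.2·(1.019² − 5.500²) − 804.2·9.81·(−1.633) = 187500 + (-11750) − (-12880) = 188600 Pa.

188.6 kPa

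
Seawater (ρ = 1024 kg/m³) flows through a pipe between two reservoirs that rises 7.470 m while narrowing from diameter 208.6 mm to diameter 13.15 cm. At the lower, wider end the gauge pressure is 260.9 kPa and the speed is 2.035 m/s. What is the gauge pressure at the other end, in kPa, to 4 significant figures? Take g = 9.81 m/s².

Mass conservation (A₁v₁ = A₂v₂) gives v₂ = 2.035 × 341.8/135.8 = 5.121 m/s.
Applying Bernoulli between the two ends and solving for P₂: P₂ = P₁ + ½ρ(v₁² − v₂²) − ρgΔh.
P₂ = 260900 + ½·1024·(2.035² − 5.121²) − 1024·9.81·(+7.470) = 260900 + (-11310) − (75040) = 174600 Pa.

P₂ ≈ 174.6 kPa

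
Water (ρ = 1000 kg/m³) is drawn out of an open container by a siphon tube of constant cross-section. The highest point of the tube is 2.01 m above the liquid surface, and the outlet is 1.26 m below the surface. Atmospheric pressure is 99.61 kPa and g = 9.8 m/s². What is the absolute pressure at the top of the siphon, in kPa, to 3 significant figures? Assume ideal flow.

From the surface to the outlet (both open to atmosphere, surface at rest): v = √(2g·h_out) = √(2·9.8·1.26) = 4.97 m/s.
With constant cross-section the crest speed equals v; applying Bernoulli from the surface up to the crest, P_top = P_atm − ½ρv² − ρg·h_top.
P_top = 99610 − ½·1000·4.97² − 1000·9.8·2.01 = 67600 Pa.

67.6 kPa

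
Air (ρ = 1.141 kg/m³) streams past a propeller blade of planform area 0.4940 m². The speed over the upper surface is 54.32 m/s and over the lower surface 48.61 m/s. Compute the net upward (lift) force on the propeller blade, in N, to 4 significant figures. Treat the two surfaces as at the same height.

From P + ½ρv² = const at equal height, P_low − P_up = ½ρ(v_up² − v_low²).
ΔP = ½·1.141·(54.32² − 48.61²) = 335.3 Pa.
Lift = ΔP · A = 335.3 × 0.4940 = 165.6 N.

F ≈ 165.6 N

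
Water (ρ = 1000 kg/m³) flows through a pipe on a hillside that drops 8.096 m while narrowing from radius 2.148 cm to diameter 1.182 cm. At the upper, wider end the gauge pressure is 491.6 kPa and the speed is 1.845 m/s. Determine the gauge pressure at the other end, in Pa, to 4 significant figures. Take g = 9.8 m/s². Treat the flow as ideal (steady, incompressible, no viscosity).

The volume flow rate is constant, so v₂ = (A₁/A₂)v₁ = (14.50/1.097)·1.845 = 24.37 m/s.
Applying Bernoulli between the two ends and solving for P₂: P₂ = P₁ + ½ρ(v₁² − v₂²) − ρgΔh.
P₂ = 491600 + ½·1000·(1.845² − 24.37²) − 1000·9.8·(−8.096) = 491600 + (-295300) − (-79340) = 275600 Pa.

P₂ ≈ 275600 Pa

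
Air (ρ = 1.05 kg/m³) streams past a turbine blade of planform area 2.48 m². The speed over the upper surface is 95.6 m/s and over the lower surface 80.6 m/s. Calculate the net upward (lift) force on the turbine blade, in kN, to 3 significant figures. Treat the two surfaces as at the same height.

3.44 kN

The faster flow above has the lower pressure; Bernoulli (same height) gives ΔP = ½ρ(v_up² − v_low²).
ΔP = ½·1.05·(95.6² − 80.6²) = 1390 Pa.
Lift = ΔP · A = 1390 × 2.48 = 3440 N.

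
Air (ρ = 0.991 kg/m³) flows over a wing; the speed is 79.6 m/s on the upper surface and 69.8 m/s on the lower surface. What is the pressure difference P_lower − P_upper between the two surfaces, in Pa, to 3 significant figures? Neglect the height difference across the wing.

ΔP ≈ 725 Pa

Bernoulli (same height): P_lower − P_upper = ½ρ(v_upper² − v_lower²).
ΔP = ½·0.991·(79.6² − 69.8²) = 725 Pa.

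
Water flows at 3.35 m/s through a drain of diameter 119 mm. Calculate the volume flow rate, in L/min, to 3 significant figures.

Q = A·v = 0.0111 m² × 3.35 m/s = 0.0373 m³/s.
Converting: 0.0373 m³/s × 60000 = 2240 L/min.

Q ≈ 2240 L/min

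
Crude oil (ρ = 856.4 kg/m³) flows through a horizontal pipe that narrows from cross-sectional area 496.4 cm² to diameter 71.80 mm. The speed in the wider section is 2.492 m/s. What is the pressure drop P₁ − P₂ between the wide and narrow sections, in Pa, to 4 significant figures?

ΔP ≈ 397000 Pa

By continuity, v₂ = v₁·A₁/A₂ = 2.492·(496.4/40.49) = 30.55 m/s.
The pipe is horizontal, so Bernoulli reduces to P₁ + ½ρv₁² = P₂ + ½ρv₂².
P₁ − P₂ = ½·856.4·(30.55² − 2.492²) = ½·856.4·927.2 = 397000 Pa.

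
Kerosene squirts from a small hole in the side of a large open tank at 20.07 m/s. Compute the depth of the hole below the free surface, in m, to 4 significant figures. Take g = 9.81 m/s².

For a small hole in a large open tank, ½v² = gh, giving h = v²/(2g).
h = 20.07²/(2·9.81) = 402.8/19.62 = 20.53 m.

h = 20.53 m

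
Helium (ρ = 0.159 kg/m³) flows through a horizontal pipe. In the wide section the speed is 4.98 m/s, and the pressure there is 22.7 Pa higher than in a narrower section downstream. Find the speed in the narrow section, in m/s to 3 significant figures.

With h₁ = h₂, rearranging Bernoulli gives v₂ = √(v₁² + 2ΔP/ρ).
v₂ = √(4.98² + 2·22.7/0.159) = √(24.8 + 286) = 17.6 m/s.

v₂ ≈ 17.6 m/s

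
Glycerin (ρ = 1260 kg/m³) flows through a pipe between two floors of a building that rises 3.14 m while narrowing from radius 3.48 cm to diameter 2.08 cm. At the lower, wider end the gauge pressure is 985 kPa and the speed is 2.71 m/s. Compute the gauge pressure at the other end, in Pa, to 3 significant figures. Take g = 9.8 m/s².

P₂ ≈ 371000 Pa

By continuity, v₂ = v₁·A₁/A₂ = 2.71·(38.0/3.40) = 30.3 m/s.
Applying Bernoulli between the two ends and solving for P₂: P₂ = P₁ + ½ρ(v₁² − v₂²) − ρgΔh.
P₂ = 985000 + ½·1260·(2.71² − 30.3²) − 1260·9.8·(+3.14) = 985000 + (-575000) − (38800) = 371000 Pa.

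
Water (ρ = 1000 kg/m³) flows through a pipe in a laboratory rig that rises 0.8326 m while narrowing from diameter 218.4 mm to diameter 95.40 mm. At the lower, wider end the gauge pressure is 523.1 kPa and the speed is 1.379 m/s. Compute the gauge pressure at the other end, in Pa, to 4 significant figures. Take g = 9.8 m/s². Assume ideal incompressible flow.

By continuity, v₂ = v₁·A₁/A₂ = 1.379·(374.6/71.48) = 7.227 m/s.
Applying Bernoulli between the two ends and solving for P₂: P₂ = P₁ + ½ρ(v₁² − v₂²) − ρgΔh.
P₂ = 523100 + ½·1000·(1.379² − 7.227²) − 1000·9.8·(+0.8326) = 523100 + (-25170) − (8159) = 489800 Pa.

489800 Pa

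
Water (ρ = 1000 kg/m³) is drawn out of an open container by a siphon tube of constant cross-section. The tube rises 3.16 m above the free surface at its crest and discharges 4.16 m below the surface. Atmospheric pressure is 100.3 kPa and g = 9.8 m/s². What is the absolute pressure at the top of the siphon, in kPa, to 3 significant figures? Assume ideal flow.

From the surface to the outlet (both open to atmosphere, surface at rest): v = √(2g·h_out) = √(2·9.8·4.16) = 9.03 m/s.
The bore is uniform, so the speed at the crest is the same v. Bernoulli surface→crest: P_atm = P_top + ½ρv² + ρg·h_top.
P_top = 100300 − ½·1000·9.03² − 1000·9.8·3.16 = 28600 Pa.

P_top ≈ 28.6 kPa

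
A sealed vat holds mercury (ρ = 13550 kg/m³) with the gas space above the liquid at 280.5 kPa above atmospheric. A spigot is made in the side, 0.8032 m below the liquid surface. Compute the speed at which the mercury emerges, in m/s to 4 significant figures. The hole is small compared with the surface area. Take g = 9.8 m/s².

v = 7.559 m/s

Take point 1 at the surface (v₁ ≈ 0) and point 2 at the hole (at atmospheric pressure). Bernoulli: P₁ + ρg h = P_atm + ½ρv₂².
With P₁ − P_atm = 280500 Pa, v₂ = √(2gh + 2ΔP/ρ) = √(2·9.8·0.8032 + 2·280500/13550) = 7.559 m/s.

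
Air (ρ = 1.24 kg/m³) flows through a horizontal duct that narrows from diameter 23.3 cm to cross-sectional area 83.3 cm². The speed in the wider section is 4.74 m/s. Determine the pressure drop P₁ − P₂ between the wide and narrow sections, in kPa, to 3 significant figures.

The volume flow rate is constant, so v₂ = (A₁/A₂)v₁ = (426/83.3)·4.74 = 24.3 m/s.
Bernoulli (h₁ = h₂): P₁ − P₂ = ½ρ(v₂² − v₁²).
P₁ − P₂ = ½·1.24·(24.3² − 4.74²) = ½·1.24·566 = 351 Pa.

ΔP = 0.351 kPa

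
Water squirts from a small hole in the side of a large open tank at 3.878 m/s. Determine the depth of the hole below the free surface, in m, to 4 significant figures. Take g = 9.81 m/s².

Inverting v = √(2gh) gives h = v² / 2g.
h = 3.878²/(2·9.81) = 15.04/19.62 = 0.7665 m.

h ≈ 0.7665 m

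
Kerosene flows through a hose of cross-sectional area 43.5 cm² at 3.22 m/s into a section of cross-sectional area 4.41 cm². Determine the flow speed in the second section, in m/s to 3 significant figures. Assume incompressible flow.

31.8 m/s

The volume flow rate is constant, so v₂ = (A₁/A₂)v₁ = (43.5/4.41)·3.22 = 31.8 m/s.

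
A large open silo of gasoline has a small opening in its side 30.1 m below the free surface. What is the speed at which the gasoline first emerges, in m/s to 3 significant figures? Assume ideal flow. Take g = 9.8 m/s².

24.3 m/s

Torricelli's result v = √(2gh) gives v = √(2·9.8·30.1) = 24.3 m/s.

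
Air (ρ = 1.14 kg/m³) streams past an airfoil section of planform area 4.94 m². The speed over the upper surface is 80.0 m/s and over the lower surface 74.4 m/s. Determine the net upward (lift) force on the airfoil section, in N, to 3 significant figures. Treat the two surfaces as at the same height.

From P + ½ρv² = const at equal height, P_low − P_up = ½ρ(v_up² − v_low²).
ΔP = ½·1.14·(80.0² − 74.4²) = 493 Pa.
Lift = ΔP · A = 493 × 4.94 = 2430 N.

F ≈ 2430 N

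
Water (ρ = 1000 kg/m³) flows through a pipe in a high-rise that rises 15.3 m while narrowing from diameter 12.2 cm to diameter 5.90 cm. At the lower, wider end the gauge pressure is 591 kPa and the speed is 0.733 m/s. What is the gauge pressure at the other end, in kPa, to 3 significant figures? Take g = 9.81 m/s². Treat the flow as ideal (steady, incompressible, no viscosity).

By continuity, v₂ = v₁·A₁/A₂ = 0.733·(117/27.3) = 3.13 m/s.
Bernoulli: P₁ + ½ρv₁² + ρg h₁ = P₂ + ½ρv₂² + ρg h₂, so P₂ = P₁ + ½ρ(v₁² − v₂²) − ρg(h₂ − h₁).
P₂ = 591000 + ½·1000·(0.733² − 3.13²) − 1000·9.81·(+15.3) = 591000 + (-4640) − (150000) = 436000 Pa.

P₂ ≈ 436 kPa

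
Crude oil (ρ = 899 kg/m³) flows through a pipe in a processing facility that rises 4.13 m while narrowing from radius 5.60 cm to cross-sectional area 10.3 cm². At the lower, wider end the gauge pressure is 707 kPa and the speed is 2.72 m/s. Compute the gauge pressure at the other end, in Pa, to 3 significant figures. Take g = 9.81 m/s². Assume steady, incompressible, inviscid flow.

Mass conservation (A₁v₁ = A₂v₂) gives v₂ = 2.72 × 98.5/10.3 = 26.0 m/s.
Applying Bernoulli between the two ends and solving for P₂: P₂ = P₁ + ½ρ(v₁² − v₂²) − ρgΔh.
P₂ = 707000 + ½·899·(2.72² − 26.0²) − 899·9.81·(+4.13) = 707000 + (-301000) − (36400) = 370000 Pa.

370000 Pa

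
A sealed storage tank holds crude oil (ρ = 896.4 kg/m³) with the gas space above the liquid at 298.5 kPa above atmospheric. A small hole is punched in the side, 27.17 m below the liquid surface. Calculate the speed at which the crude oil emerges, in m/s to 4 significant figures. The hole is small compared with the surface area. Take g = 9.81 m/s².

v ≈ 34.63 m/s

Take point 1 at the surface (v₁ ≈ 0) and point 2 at the hole (at atmospheric pressure). Bernoulli: P₁ + ρg h = P_atm + ½ρv₂².
With P₁ − P_atm = 298500 Pa, v₂ = √(2gh + 2ΔP/ρ) = √(2·9.81·27.17 + 2·298500/896.4) = 34.63 m/s.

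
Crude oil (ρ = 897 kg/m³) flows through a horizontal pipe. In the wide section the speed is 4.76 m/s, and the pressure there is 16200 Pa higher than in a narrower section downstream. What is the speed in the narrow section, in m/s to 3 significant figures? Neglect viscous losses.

With h₁ = h₂, rearranging Bernoulli gives v₂ = √(v₁² + 2ΔP/ρ).
v₂ = √(4.76² + 2·16200/897) = √(22.7 + 36.1) = 7.67 m/s.

v₂ ≈ 7.67 m/s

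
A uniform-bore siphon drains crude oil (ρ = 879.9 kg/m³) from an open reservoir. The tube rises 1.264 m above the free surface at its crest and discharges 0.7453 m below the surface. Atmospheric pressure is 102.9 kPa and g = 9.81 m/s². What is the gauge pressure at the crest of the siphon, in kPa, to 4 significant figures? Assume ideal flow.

The outlet speed comes from Torricelli: v = √(2g·0.7453) = 3.824 m/s.
Continuity keeps v the same throughout the tube; from surface to crest, P_atm + 0 = P_top + ½ρv² + ρg·h_top.
P_top = 102900 − ½·879.9·3.824² − 879.9·9.81·1.264 = 85560 Pa. So P_gauge = P_top − P_atm = -17340 Pa.

P_gauge ≈ -17.34 kPa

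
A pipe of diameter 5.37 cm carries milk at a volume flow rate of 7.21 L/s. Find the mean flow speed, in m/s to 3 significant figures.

v ≈ 3.18 m/s

Q = 7.21 L/s = 0.00721 m³/s.
v = Q/A = 0.00721 / 0.00226 = 3.18 m/s.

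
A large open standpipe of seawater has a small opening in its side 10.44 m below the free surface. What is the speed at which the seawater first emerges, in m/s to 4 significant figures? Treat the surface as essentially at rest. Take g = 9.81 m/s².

14.31 m/s

Bernoulli from surface to hole (P equal, v_surface ≈ 0): v = √(2gh) = √(2×9.81×10.44) = 14.31 m/s.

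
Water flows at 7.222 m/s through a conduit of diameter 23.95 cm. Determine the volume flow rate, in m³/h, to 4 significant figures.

Q = A·v = 0.04505 m² × 7.222 m/s = 0.3254 m³/s.
Converting: 0.3254 m³/s × 3600 = 1171 m³/h.

Q = 1171 m³/h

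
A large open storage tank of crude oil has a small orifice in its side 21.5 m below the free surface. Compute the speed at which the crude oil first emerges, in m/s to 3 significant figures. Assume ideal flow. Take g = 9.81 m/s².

Bernoulli from surface to hole (P equal, v_surface ≈ 0): v = √(2gh) = √(2×9.81×21.5) = 20.5 m/s.

v ≈ 20.5 m/s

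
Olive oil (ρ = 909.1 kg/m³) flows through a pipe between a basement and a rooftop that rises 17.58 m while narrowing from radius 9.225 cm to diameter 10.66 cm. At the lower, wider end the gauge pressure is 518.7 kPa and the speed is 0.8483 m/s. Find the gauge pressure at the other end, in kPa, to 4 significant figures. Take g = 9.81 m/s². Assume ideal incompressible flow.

Mass conservation (A₁v₁ = A₂v₂) gives v₂ = 0.8483 × 267.4/89.25 = 2.541 m/s.
Bernoulli: P₁ + ½ρv₁² + ρg h₁ = P₂ + ½ρv₂² + ρg h₂, so P₂ = P₁ + ½ρ(v₁² − v₂²) − ρg(h₂ − h₁).
P₂ = 518700 + ½·909.1·(0.8483² − 2.541²) − 909.1·9.81·(+17.58) = 518700 + (-2608) − (156800) = 359300 Pa.

P₂ ≈ 359.3 kPa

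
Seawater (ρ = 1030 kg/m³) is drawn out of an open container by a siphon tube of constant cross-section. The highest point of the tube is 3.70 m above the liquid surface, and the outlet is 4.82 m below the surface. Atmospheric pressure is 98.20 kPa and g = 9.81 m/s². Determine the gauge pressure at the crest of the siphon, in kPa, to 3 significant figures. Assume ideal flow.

P_gauge = -86.1 kPa

The outlet speed comes from Torricelli: v = √(2g·4.82) = 9.72 m/s.
Continuity keeps v the same throughout the tube; from surface to crest, P_atm + 0 = P_top + ½ρv² + ρg·h_top.
P_top = 98200 − ½·1030·9.72² − 1030·9.81·3.70 = 12100 Pa. So P_gauge = P_top − P_atm = -86100 Pa.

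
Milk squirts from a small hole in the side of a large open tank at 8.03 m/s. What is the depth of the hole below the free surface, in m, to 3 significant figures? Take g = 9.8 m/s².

h ≈ 3.29 m

For a small hole in a large open tank, ½v² = gh, giving h = v²/(2g).
h = 8.03²/(2·9.8) = 64.5/19.60 = 3.29 m.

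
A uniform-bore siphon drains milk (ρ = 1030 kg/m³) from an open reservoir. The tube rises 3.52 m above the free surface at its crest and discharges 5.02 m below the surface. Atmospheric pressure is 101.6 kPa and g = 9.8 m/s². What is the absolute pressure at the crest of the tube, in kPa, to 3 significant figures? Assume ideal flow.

From the surface to the outlet (both open to atmosphere, surface at rest): v = √(2g·h_out) = √(2·9.8·5.02) = 9.92 m/s.
With constant cross-section the crest speed equals v; applying Bernoulli from the surface up to the crest, P_top = P_atm − ½ρv² − ρg·h_top.
P_top = 101600 − ½·1030·9.92² − 1030·9.8·3.52 = 15400 Pa.

P_top = 15.4 kPa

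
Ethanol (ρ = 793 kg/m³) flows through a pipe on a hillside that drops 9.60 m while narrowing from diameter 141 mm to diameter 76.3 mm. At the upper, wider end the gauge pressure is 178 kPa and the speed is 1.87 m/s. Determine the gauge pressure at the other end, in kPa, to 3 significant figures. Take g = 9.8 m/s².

Continuity gives A₁v₁ = A₂v₂, so v₂ = (156 cm²)/(45.7 cm²) × 1.87 m/s = 6.39 m/s.
Energy conservation along the streamline gives P₂ = P₁ − ½ρ(v₂² − v₁²) − ρg(h₂ − h₁).
P₂ = 178000 + ½·793·(1.87² − 6.39²) − 793·9.8·(−9.60) = 178000 + (-14800) − (-74600) = 238000 Pa.

238 kPa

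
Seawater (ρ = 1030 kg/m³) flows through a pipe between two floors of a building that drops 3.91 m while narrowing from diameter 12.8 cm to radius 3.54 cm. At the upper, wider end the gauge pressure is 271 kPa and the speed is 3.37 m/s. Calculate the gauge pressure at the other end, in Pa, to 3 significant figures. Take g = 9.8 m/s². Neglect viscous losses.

P₂ = 254000 Pa

By continuity, v₂ = v₁·A₁/A₂ = 3.37·(129/39.4) = 11.0 m/s.
Energy conservation along the streamline gives P₂ = P₁ − ½ρ(v₂² − v₁²) − ρg(h₂ − h₁).
P₂ = 271000 + ½·1030·(3.37² − 11.0²) − 1030·9.8·(−3.91) = 271000 + (-56600) − (-39500) = 254000 Pa.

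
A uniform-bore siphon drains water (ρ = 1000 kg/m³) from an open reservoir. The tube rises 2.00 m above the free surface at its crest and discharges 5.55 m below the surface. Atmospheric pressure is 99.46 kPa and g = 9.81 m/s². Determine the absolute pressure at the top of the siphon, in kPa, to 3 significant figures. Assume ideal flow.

25.4 kPa

From the surface to the outlet (both open to atmosphere, surface at rest): v = √(2g·h_out) = √(2·9.81·5.55) = 10.4 m/s.
With constant cross-section the crest speed equals v; applying Bernoulli from the surface up to the crest, P_top = P_atm − ½ρv² − ρg·h_top.
P_top = 99460 − ½·1000·10.4² − 1000·9.81·2.00 = 25400 Pa.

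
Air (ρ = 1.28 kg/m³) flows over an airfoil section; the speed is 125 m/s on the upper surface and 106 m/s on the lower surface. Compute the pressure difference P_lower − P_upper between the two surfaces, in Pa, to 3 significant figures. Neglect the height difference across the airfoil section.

2810 Pa

Bernoulli (same height): P_lower − P_upper = ½ρ(v_upper² − v_lower²).
ΔP = ½·1.28·(125² − 106²) = 2810 Pa.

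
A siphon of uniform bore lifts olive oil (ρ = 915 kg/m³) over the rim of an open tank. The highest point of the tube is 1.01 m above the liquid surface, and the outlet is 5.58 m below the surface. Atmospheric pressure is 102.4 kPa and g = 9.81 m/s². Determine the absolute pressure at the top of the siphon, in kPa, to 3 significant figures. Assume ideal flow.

From the surface to the outlet (both open to atmosphere, surface at rest): v = √(2g·h_out) = √(2·9.81·5.58) = 10.5 m/s.
The bore is uniform, so the speed at the crest is the same v. Bernoulli surface→crest: P_atm = P_top + ½ρv² + ρg·h_top.
P_top = 102400 − ½·915·10.5² − 915·9.81·1.01 = 43200 Pa.

43.2 kPa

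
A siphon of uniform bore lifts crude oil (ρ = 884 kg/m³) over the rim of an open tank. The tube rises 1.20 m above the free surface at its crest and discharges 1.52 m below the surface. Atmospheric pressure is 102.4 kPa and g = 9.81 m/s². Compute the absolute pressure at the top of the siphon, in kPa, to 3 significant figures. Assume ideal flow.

P_top = 78.8 kPa

Bernoulli surface→outlet gives ½v² = g·h_out, so v = √(2·9.81·1.52) = 5.46 m/s.
The bore is uniform, so the speed at the crest is the same v. Bernoulli surface→crest: P_atm = P_top + ½ρv² + ρg·h_top.
P_top = 102400 − ½·884·5.46² − 884·9.81·1.20 = 78800 Pa.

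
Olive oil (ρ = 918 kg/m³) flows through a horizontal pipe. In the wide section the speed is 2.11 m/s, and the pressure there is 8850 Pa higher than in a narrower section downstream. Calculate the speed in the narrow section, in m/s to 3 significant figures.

v₂ ≈ 4.87 m/s

With h₁ = h₂, rearranging Bernoulli gives v₂ = √(v₁² + 2ΔP/ρ).
v₂ = √(2.11² + 2·8850/918) = √(4.45 + 19.3) = 4.87 m/s.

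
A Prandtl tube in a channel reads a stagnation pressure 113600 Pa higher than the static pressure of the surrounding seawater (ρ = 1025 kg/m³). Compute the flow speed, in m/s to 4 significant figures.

The dynamic pressure equals the rise in static pressure at the stagnation point: ΔP = ½ρv².
v = √(2ΔP/ρ) = √(2·113600/1025) = 14.89 m/s.

14.89 m/s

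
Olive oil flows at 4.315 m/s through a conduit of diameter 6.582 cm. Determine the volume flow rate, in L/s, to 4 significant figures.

Q = A·v = 0.003403 m² × 4.315 m/s = 0.01468 m³/s.
Converting: 0.01468 m³/s × 1000 = 14.68 L/s.

Q = 14.68 L/s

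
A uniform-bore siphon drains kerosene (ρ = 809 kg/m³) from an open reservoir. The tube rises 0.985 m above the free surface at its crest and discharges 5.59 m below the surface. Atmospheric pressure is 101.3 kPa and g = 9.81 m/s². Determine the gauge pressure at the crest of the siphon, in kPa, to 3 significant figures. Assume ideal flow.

P_gauge ≈ -52.2 kPa

From the surface to the outlet (both open to atmosphere, surface at rest): v = √(2g·h_out) = √(2·9.81·5.59) = 10.5 m/s.
Continuity keeps v the same throughout the tube; from surface to crest, P_atm + 0 = P_top + ½ρv² + ρg·h_top.
P_top = 101300 − ½·809·10.5² − 809·9.81·0.985 = 49100 Pa. So P_gauge = P_top − P_atm = -52200 Pa.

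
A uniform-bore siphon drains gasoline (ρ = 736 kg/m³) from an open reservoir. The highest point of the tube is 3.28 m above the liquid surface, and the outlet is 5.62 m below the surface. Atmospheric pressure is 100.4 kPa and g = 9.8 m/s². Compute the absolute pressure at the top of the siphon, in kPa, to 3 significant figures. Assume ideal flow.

36.2 kPa

From the surface to the outlet (both open to atmosphere, surface at rest): v = √(2g·h_out) = √(2·9.8·5.62) = 10.5 m/s.
The bore is uniform, so the speed at the crest is the same v. Bernoulli surface→crest: P_atm = P_top + ½ρv² + ρg·h_top.
P_top = 100400 − ½·736·10.5² − 736·9.8·3.28 = 36200 Pa.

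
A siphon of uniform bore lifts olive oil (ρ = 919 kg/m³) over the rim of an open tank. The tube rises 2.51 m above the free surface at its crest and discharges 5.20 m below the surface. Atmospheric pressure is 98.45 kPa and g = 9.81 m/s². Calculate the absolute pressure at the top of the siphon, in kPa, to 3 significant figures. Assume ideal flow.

P_top ≈ 28.9 kPa

From the surface to the outlet (both open to atmosphere, surface at rest): v = √(2g·h_out) = √(2·9.81·5.20) = 10.1 m/s.
The bore is uniform, so the speed at the crest is the same v. Bernoulli surface→crest: P_atm = P_top + ½ρv² + ρg·h_top.
P_top = 98450 − ½·919·10.1² − 919·9.81·2.51 = 28900 Pa.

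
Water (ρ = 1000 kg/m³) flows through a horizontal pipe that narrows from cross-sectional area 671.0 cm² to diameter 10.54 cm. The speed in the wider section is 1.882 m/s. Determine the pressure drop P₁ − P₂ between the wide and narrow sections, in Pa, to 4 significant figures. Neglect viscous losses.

ΔP ≈ 103000 Pa

By continuity, v₂ = v₁·A₁/A₂ = 1.882·(671.0/87.25) = 14.47 m/s.
The pipe is horizontal, so Bernoulli reduces to P₁ + ½ρv₁² = P₂ + ½ρv₂².
P₁ − P₂ = ½·1000·(14.47² − 1.882²) = ½·1000·205.9 = 103000 Pa.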